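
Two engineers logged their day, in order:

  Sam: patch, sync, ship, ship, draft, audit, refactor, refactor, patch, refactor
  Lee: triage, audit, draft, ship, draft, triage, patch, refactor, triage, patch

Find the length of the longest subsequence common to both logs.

Pick ship (Sam #4, Lee #4); then draft (Sam #5, Lee #5); then refactor (Sam #7, Lee #8); then patch (Sam #9, Lee #10); all 4 tasks appear in both, in order, and the DP table's final entry dp[10][10] is also 4, so no common subsequence is longer.

4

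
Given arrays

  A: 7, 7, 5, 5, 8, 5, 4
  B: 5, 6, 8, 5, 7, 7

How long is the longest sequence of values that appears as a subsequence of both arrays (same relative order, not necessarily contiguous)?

Pick 5 (A #3, B #1), then 8 (A #5, B #3), then 5 (A #6, B #4); all 3 values appear in both, in order. Since dp[7][6] = 3, nothing longer is possible.

3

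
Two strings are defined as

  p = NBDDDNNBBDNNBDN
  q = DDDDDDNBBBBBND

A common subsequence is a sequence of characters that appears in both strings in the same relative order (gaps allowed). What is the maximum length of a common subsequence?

8

Taking D [3,4]; then D [4,5]; then D [5,6]; then N [6,7]; then B [8,11]; then B [9,12]; then N [12,13]; then D [14,14] gives a common subsequence of length 8. The LCS DP gives dp[15][14] = 8, so this is optimal.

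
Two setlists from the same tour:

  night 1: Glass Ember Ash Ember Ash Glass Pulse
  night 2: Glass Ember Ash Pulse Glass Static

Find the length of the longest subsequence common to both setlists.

Pick Glass at night 1[1]=night 2[1], Ember at night 1[2]=night 2[2], Ash at night 1[3]=night 2[3], Glass at night 1[6]=night 2[5]; all 4 songs appear in both, in order, and the DP table's final entry dp[7][6] is also 4, so no common subsequence is longer.

4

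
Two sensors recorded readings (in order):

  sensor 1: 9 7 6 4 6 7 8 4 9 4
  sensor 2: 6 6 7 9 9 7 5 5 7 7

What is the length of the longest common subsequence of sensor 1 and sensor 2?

4

Let dp[i][j] be the LCS length of the first i values of sensor 1 and the first j values of sensor 2. dp[i][j] = dp[i-1][j-1]+1 when the i-th and j-th values match, else max(dp[i-1][j], dp[i][j-1]).
    ·  6  6  7  9  9  7  5  5  7  7
 ·  0  0  0  0  0  0  0  0  0  0  0
 9  0  0  0  0  1  1  1  1  1  1  1
 7  0  0  0  1  1  1  2  2  2  2  2
 6  0  1  1  1  1  1  2  2  2  2  2
 4  0  1  1  1  1  1  2  2  2  2  2
 6  0  1  2  2  2  2  2  2  2  2  2
 7  0  1  2  3  3  3  3  3  3  3  3
 8  0  1  2  3  3  3  3  3  3  3  3
 4  0  1  2  3  3  3  3  3  3  3  3
 9  0  1  2  3  4  4  4  4  4  4  4
 4  0  1  2  3  4  4  4  4  4  4  4
dp[10][10] = 4. One LCS (by backtracking along matches): 6, 6, 7, 9.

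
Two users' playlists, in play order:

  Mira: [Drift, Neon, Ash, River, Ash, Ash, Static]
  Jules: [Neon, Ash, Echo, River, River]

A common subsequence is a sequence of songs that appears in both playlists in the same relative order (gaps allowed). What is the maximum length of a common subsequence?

3

Taking Neon (Mira #2, Jules #1); then Ash (Mira #3, Jules #2); then River (Mira #4, Jules #5) gives a common subsequence of length 3. Since dp[7][5] = 3, nothing longer is possible.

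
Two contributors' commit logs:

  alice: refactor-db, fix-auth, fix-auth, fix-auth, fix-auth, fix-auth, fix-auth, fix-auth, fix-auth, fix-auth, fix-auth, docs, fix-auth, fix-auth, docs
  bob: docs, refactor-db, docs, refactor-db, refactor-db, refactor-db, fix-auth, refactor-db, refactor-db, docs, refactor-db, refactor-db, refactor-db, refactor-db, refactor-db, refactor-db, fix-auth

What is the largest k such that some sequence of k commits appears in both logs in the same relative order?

Taking refactor-db [1,6], then fix-auth [2,7], then docs [12,10], then fix-auth [14,17] gives a common subsequence of length 4. dp[15][17] = 4 confirms this is the maximum.

4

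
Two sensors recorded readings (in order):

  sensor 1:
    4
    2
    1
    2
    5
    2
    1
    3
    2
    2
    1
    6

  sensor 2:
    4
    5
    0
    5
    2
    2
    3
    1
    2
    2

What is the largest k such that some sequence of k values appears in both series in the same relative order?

Taking 4 [1,1], 2 [2,5], 2 [4,6], 1 [7,8], 2 [9,9], 2 [10,10] gives a common subsequence of length 6, and the DP table's final entry dp[12][10] is also 6, so no common subsequence is longer.

6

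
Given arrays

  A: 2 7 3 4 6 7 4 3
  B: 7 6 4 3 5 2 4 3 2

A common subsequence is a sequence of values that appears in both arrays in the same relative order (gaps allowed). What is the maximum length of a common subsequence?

4

Let dp[i][j] be the LCS length of the first i values of A and the first j values of B. dp[i][j] = dp[i-1][j-1]+1 when the i-th and j-th values match, else max(dp[i-1][j], dp[i][j-1]).
    ·  7  6  4  3  5  2  4  3  2
 ·  0  0  0  0  0  0  0  0  0  0
 2  0  0  0  0  0  0  1  1  1  1
 7  0  1  1  1  1  1  1  1  1  1
 3  0  1  1  1  2  2  2  2  2  2
 4  0  1  1  2  2  2  2  3  3  3
 6  0  1  2  2  2  2  2  3  3  3
 7  0  1  2  2  2  2  2  3  3  3
 4  0  1  2  3  3  3  3  3  3  3
 3  0  1  2  3  4  4  4  4  4  4
dp[8][9] = 4. One LCS (by backtracking along matches): 7, 3, 4, 3.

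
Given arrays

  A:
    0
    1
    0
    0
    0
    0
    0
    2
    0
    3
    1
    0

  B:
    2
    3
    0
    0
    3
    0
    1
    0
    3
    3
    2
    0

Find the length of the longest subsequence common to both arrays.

6

Let dp[i][j] be the LCS length of the first i values of A and the first j values of B. dp[i][j] = dp[i-1][j-1]+1 when the i-th and j-th values match, else max(dp[i-1][j], dp[i][j-1]).
    ·  2  3  0  0  3  0  1  0  3  3  2  0
 ·  0  0  0  0  0  0  0  0  0  0  0  0  0
 0  0  0  0  1  1  1  1  1  1  1  1  1  1
 1  0  0  0  1  1  1  1  2  2  2  2  2  2
 0  0  0  0  1  2  2  2  2  3  3  3  3  3
 0  0  0  0  1  2  2  3  3  3  3  3  3  4
 0  0  0  0  1  2  2  3  3  4  4  4  4  4
 0  0  0  0  1  2  2  3  3  4  4  4  4  5
 0  0  0  0  1  2  2  3  3  4  4  4  4  5
 2  0  1  1  1  2  2  3  3  4  4  4  5  5
 0  0  1  1  2  2  2  3  3  4  4  4  5  6
 3  0  1  2  2  2  3  3  3  4  5  5  5  6
 1  0  1  2  2  2  3  3  4  4  5  5  5  6
 0  0  1  2  3  3  3  4  4  5  5  5  5  6
dp[12][12] = 6. One LCS (by backtracking along matches): 0, 0, 0, 0, 2, 0.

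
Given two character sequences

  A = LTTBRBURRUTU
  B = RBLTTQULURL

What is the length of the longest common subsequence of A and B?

Taking L at A[1]=B[3], T at A[2]=B[4], T at A[3]=B[5], U at A[7]=B[9], R at A[8]=B[10] gives a common subsequence of length 5. The LCS DP gives dp[12][11] = 5, so this is optimal.

5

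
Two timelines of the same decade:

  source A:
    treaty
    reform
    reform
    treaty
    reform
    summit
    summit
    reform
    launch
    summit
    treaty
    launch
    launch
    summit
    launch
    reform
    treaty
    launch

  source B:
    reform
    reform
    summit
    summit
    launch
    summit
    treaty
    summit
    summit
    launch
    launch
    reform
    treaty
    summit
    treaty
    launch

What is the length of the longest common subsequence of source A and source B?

Match reform [3,1], then reform [5,2], then summit [6,3], then summit [7,4], then launch [9,5], then summit [10,6], then treaty [11,7], then launch [12,10], then launch [13,11], then summit [14,14], then treaty [17,15], then launch [18,16] — 12 events in the same relative order in both. The LCS DP gives dp[18][16] = 12, so this is optimal.

12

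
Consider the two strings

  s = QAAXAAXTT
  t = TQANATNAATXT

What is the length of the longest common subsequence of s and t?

Match Q (s #1, t #2), A (s #2, t #3), A (s #3, t #5), A (s #5, t #8), A (s #6, t #9), X (s #7, t #11), T (s #9, t #12) — 7 characters in the same relative order in both. dp[9][12] = 7 confirms this is the maximum.

7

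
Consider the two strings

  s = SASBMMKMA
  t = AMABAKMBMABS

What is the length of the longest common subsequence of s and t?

5

Match A (s #2, t #3), B (s #4, t #4), M (s #5, t #7), M (s #8, t #9), A (s #9, t #10) — 5 characters in the same relative order in both, and the DP table's final entry dp[9][12] is also 5, so no common subsequence is longer.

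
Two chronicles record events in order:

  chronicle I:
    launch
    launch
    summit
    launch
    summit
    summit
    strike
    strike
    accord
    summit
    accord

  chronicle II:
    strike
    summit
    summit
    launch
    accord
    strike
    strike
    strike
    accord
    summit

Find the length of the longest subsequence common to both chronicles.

6

Match summit at chronicle I[3]=chronicle II[3], then launch at chronicle I[4]=chronicle II[4], then strike at chronicle I[7]=chronicle II[7], then strike at chronicle I[8]=chronicle II[8], then accord at chronicle I[9]=chronicle II[9], then summit at chronicle I[10]=chronicle II[10] — 6 events in the same relative order in both. Since dp[11][10] = 6, nothing longer is possible.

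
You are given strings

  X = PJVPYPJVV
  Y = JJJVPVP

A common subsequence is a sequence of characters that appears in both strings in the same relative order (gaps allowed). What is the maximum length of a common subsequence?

4

Match J (X #2, Y #3), then V (X #3, Y #4), then P (X #4, Y #5), then P (X #6, Y #7) — 4 characters in the same relative order in both. Since dp[9][7] = 4, nothing longer is possible.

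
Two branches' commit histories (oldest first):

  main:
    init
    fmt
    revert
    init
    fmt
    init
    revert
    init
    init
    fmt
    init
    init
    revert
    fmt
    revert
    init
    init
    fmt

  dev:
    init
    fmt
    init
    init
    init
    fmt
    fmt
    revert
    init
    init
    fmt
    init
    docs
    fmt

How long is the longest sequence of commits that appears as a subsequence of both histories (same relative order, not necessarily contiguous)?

11

Taking init at main[1]=dev[1], fmt at main[2]=dev[2], init at main[4]=dev[3], init at main[6]=dev[4], init at main[8]=dev[5], fmt at main[10]=dev[7], init at main[11]=dev[9], init at main[12]=dev[10], fmt at main[14]=dev[11], init at main[16]=dev[12], fmt at main[18]=dev[14] gives a common subsequence of length 11. The LCS DP gives dp[18][14] = 11, so this is optimal.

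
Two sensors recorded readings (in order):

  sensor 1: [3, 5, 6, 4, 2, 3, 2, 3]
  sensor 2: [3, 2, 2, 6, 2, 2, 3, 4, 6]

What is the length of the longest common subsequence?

5

Pick 3 [1,1] → 6 [3,4] → 2 [5,5] → 2 [7,6] → 3 [8,7]; all 5 values appear in both, in order. dp[8][9] = 5 confirms this is the maximum.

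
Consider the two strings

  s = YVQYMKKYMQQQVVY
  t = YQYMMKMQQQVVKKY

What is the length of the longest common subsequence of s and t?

One common subsequence of length 12: Y (s #1, t #1), Q (s #3, t #2), Y (s #4, t #3), M (s #5, t #5), K (s #7, t #6), M (s #9, t #7), Q (s #10, t #8), Q (s #11, t #9), Q (s #12, t #10), V (s #13, t #11), V (s #14, t #12), Y (s #15, t #15). The LCS DP gives dp[15][15] = 12, so this is optimal.

12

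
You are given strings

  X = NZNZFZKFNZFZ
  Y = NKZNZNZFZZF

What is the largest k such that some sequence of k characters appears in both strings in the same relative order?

Match N [1,4] → Z [2,5] → N [3,6] → Z [4,7] → F [5,8] → Z [6,9] → Z [10,10] → F [11,11] — 8 characters in the same relative order in both. The LCS DP gives dp[12][11] = 8, so this is optimal.

8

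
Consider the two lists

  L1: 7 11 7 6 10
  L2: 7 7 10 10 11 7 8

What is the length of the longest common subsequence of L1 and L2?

3

One common subsequence of length 3: 7 [1,2]; then 11 [2,5]; then 7 [3,6], and the DP table's final entry dp[5][7] is also 3, so no common subsequence is longer.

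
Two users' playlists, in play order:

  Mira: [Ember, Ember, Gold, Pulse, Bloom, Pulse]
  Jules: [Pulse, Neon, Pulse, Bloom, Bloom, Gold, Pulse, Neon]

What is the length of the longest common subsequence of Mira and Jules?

3

Pick Pulse (Mira #4, Jules #3); then Bloom (Mira #5, Jules #5); then Pulse (Mira #6, Jules #7); all 3 songs appear in both, in order. dp[6][8] = 3 confirms this is the maximum.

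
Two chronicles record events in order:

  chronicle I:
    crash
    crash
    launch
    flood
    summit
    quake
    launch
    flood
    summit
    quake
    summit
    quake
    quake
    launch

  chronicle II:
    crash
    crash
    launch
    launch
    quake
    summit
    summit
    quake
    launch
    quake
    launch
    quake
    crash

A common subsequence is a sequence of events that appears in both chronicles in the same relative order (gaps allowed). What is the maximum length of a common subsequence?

9

Pick crash (chronicle I #1, chronicle II #1), then crash (chronicle I #2, chronicle II #2), then launch (chronicle I #3, chronicle II #4), then quake (chronicle I #6, chronicle II #5), then summit (chronicle I #9, chronicle II #6), then summit (chronicle I #11, chronicle II #7), then quake (chronicle I #12, chronicle II #8), then quake (chronicle I #13, chronicle II #10), then launch (chronicle I #14, chronicle II #11); all 9 events appear in both, in order. dp[14][13] = 9 confirms this is the maximum.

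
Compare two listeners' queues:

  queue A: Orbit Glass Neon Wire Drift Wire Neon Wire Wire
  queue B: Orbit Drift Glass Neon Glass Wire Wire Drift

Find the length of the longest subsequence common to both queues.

Match Orbit [1,1] → Glass [2,3] → Neon [3,4] → Wire [4,7] → Drift [5,8] — 5 songs in the same relative order in both. Since dp[9][8] = 5, nothing longer is possible.

5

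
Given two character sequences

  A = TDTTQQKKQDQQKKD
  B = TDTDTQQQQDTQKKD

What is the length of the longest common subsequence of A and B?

12

Taking T [1,1], then D [2,2], then T [3,3], then T [4,5], then Q [5,7], then Q [6,8], then Q [9,9], then D [10,10], then Q [12,12], then K [13,13], then K [14,14], then D [15,15] gives a common subsequence of length 12. Since dp[15][15] = 12, nothing longer is possible.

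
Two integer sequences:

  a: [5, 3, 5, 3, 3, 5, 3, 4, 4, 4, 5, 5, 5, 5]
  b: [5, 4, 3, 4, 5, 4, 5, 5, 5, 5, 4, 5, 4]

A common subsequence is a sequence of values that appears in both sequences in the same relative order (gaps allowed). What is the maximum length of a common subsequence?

8

Match 5 (a #1, b #1) → 3 (a #2, b #3) → 5 (a #3, b #5) → 5 (a #6, b #7) → 5 (a #11, b #8) → 5 (a #12, b #9) → 5 (a #13, b #10) → 5 (a #14, b #12) — 8 values in the same relative order in both, and the DP table's final entry dp[14][13] is also 8, so no common subsequence is longer.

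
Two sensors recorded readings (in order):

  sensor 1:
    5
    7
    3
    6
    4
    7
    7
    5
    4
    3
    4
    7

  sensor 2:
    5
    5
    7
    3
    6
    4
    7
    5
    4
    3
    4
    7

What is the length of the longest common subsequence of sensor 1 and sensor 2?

Let dp[i][j] be the LCS length of the first i values of sensor 1 and the first j values of sensor 2. dp[i][j] = dp[i-1][j-1]+1 when the i-th and j-th values match, else max(dp[i-1][j], dp[i][j-1]).
    ·  5  5  7  3  6  4  7  5  4  3  4  7
 ·  0  0  0  0  0  0  0  0  0  0  0  0  0
 5  0  1  1  1  1  1  1  1  1  1  1  1  1
 7  0  1  1  2  2  2  2  2  2  2  2  2  2
 3  0  1  1  2  3  3  3  3  3  3  3  3  3
 6  0  1  1  2  3  4  4  4  4  4  4  4  4
 4  0  1  1  2  3  4  5  5  5  5  5  5  5
 7  0  1  1  2  3  4  5  6  6  6  6  6  6
 7  0  1  1  2  3  4  5  6  6  6  6  6  7
 5  0  1  2  2  3  4  5  6  7  7  7  7  7
 4  0  1  2  2  3  4  5  6  7  8  8  8  8
 3  0  1  2  2  3  4  5  6  7  8  9  9  9
 4  0  1  2  2  3  4  5  6  7  8  9 10 10
 7  0  1  2  3  3  4  5  6  7  8  9 10 11
dp[12][12] = 11. One LCS (by backtracking along matches): 5, 7, 3, 6, 4, 7, 5, 4, 3, 4, 7.

11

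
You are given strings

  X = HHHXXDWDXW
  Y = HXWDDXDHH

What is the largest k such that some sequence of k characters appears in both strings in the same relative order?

Pick H (X #3, Y #1) → X (X #4, Y #2) → D (X #6, Y #4) → D (X #8, Y #5) → X (X #9, Y #6); all 5 characters appear in both, in order. The LCS DP gives dp[10][9] = 5, so this is optimal.

5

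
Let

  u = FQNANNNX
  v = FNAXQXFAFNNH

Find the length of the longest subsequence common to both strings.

Let dp[i][j] be the LCS length of the first i characters of u and the first j characters of v. dp[i][j] = dp[i-1][j-1]+1 when the i-th and j-th characters match, else max(dp[i-1][j], dp[i][j-1]).
    ·  F  N  A  X  Q  X  F  A  F  N  N  H
 ·  0  0  0  0  0  0  0  0  0  0  0  0  0
 F  0  1  1  1  1  1  1  1  1  1  1  1  1
 Q  0  1  1  1  1  2  2  2  2  2  2  2  2
 N  0  1  2  2  2  2  2  2  2  2  3  3  3
 A  0  1  2  3  3  3  3  3  3  3  3  3  3
 N  0  1  2  3  3  3  3  3  3  3  4  4  4
 N  0  1  2  3  3  3  3  3  3  3  4  5  5
 N  0  1  2  3  3  3  3  3  3  3  4  5  5
 X  0  1  2  3  4  4  4  4  4  4  4  5  5
dp[8][12] = 5. One LCS (by backtracking along matches): FQANN.

5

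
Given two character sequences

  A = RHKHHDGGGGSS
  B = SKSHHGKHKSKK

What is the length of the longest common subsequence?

5

Let dp[i][j] be the LCS length of the first i characters of A and the first j characters of B. dp[i][j] = dp[i-1][j-1]+1 when the i-th and j-th characters match, else max(dp[i-1][j], dp[i][j-1]).
    ·  S  K  S  H  H  G  K  H  K  S  K  K
 ·  0  0  0  0  0  0  0  0  0  0  0  0  0
 R  0  0  0  0  0  0  0  0  0  0  0  0  0
 H  0  0  0  0  1  1  1  1  1  1  1  1  1
 K  0  0  1  1  1  1  1  2  2  2  2  2  2
 H  0  0  1  1  2  2  2  2  3  3  3  3  3
 H  0  0  1  1  2  3  3  3  3  3  3  3  3
 D  0  0  1  1  2  3  3  3  3  3  3  3  3
 G  0  0  1  1  2  3  4  4  4  4  4  4  4
 G  0  0  1  1  2  3  4  4  4  4  4  4  4
 G  0  0  1  1  2  3  4  4  4  4  4  4  4
 G  0  0  1  1  2  3  4  4  4  4  4  4  4
 S  0  1  1  2  2  3  4  4  4  4  5  5  5
 S  0  1  1  2  2  3  4  4  4  4  5  5  5
dp[12][12] = 5. One LCS (by backtracking along matches): KHHGS.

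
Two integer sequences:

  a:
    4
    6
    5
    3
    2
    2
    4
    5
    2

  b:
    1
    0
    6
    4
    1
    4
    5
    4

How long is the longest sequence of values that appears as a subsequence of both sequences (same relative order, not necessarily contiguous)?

3

Taking 4 (a #1, b #6), 5 (a #3, b #7), 4 (a #7, b #8) gives a common subsequence of length 3, and the DP table's final entry dp[9][8] is also 3, so no common subsequence is longer.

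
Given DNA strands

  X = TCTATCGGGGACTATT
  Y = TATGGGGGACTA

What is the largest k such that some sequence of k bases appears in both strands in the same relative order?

11

Pick T [3,1], A [4,2], T [5,3], G [7,5], G [8,6], G [9,7], G [10,8], A [11,9], C [12,10], T [13,11], A [14,12]; all 11 bases appear in both, in order, and the DP table's final entry dp[16][12] is also 11, so no common subsequence is longer.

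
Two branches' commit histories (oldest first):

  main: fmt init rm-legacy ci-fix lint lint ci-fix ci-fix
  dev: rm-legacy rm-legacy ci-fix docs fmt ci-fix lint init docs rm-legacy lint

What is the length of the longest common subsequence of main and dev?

4

Match fmt [1,5], then init [2,8], then rm-legacy [3,10], then lint [6,11] — 4 commits in the same relative order in both, and the DP table's final entry dp[8][11] is also 4, so no common subsequence is longer.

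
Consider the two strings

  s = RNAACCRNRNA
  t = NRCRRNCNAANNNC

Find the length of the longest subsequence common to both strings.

6

Pick R at s[1]=t[5]; then N at s[2]=t[8]; then A at s[3]=t[9]; then A at s[4]=t[10]; then N at s[8]=t[12]; then N at s[10]=t[13]; all 6 characters appear in both, in order. dp[11][14] = 6 confirms this is the maximum.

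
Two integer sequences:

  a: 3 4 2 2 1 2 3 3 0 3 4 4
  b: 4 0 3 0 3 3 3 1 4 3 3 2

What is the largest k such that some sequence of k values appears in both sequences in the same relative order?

5

Match 3 at a[1]=b[3], then 3 at a[7]=b[5], then 3 at a[8]=b[6], then 3 at a[10]=b[7], then 4 at a[11]=b[9] — 5 values in the same relative order in both, and the DP table's final entry dp[12][12] is also 5, so no common subsequence is longer.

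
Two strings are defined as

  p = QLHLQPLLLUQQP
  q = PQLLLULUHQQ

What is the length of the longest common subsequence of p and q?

8

One common subsequence of length 8: Q at p[1]=q[2]; then L at p[2]=q[3]; then L at p[4]=q[4]; then L at p[7]=q[5]; then L at p[9]=q[7]; then U at p[10]=q[8]; then Q at p[11]=q[10]; then Q at p[12]=q[11]. Since dp[13][11] = 8, nothing longer is possible.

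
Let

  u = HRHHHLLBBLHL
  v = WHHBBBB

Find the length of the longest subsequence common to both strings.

One common subsequence of length 4: H [1,2]; then H [3,3]; then B [8,6]; then B [9,7], and the DP table's final entry dp[12][7] is also 4, so no common subsequence is longer.

4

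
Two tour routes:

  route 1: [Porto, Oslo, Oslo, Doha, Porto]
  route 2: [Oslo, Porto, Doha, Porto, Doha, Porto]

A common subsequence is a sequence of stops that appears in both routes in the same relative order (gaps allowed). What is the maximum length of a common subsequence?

Taking Porto [1,4], Doha [4,5], Porto [5,6] gives a common subsequence of length 3. The LCS DP gives dp[5][6] = 3, so this is optimal.

3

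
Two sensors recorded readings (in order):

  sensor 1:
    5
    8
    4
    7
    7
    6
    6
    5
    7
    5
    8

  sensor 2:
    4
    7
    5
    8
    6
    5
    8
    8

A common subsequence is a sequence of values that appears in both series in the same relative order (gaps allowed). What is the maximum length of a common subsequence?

5

One common subsequence of length 5: 5 at sensor 1[1]=sensor 2[3], then 8 at sensor 1[2]=sensor 2[4], then 6 at sensor 1[7]=sensor 2[5], then 5 at sensor 1[8]=sensor 2[6], then 8 at sensor 1[11]=sensor 2[8]. The LCS DP gives dp[11][8] = 5, so this is optimal.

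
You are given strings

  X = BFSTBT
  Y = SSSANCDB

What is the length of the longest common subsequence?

2

Taking S at X[3]=Y[3]; then B at X[5]=Y[8] gives a common subsequence of length 2. dp[6][8] = 2 confirms this is the maximum.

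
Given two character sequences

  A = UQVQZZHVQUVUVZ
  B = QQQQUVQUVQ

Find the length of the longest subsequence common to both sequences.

7

Let dp[i][j] be the LCS length of the first i characters of A and the first j characters of B. dp[i][j] = dp[i-1][j-1]+1 when the i-th and j-th characters match, else max(dp[i-1][j], dp[i][j-1]).
    ·  Q  Q  Q  Q  U  V  Q  U  V  Q
 ·  0  0  0  0  0  0  0  0  0  0  0
 U  0  0  0  0  0  1  1  1  1  1  1
 Q  0  1  1  1  1  1  1  2  2  2  2
 V  0  1  1  1  1  1  2  2  2  3  3
 Q  0  1  2  2  2  2  2  3  3  3  4
 Z  0  1  2  2  2  2  2  3  3  3  4
 Z  0  1  2  2  2  2  2  3  3  3  4
 H  0  1  2  2  2  2  2  3  3  3  4
 V  0  1  2  2  2  2  3  3  3  4  4
 Q  0  1  2  3  3  3  3  4  4  4  5
 U  0  1  2  3  3  4  4  4  5  5  5
 V  0  1  2  3  3  4  5  5  5  6  6
 U  0  1  2  3  3  4  5  5  6  6  6
 V  0  1  2  3  3  4  5  5  6  7  7
 Z  0  1  2  3  3  4  5  5  6  7  7
dp[14][10] = 7. One LCS (by backtracking along matches): QQQUVUV.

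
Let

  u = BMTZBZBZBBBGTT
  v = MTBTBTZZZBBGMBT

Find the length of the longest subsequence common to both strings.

9

Taking B at u[1]=v[5], T at u[3]=v[6], Z at u[4]=v[7], Z at u[6]=v[8], Z at u[8]=v[9], B at u[9]=v[10], B at u[10]=v[11], B at u[11]=v[14], T at u[14]=v[15] gives a common subsequence of length 9, and the DP table's final entry dp[14][15] is also 9, so no common subsequence is longer.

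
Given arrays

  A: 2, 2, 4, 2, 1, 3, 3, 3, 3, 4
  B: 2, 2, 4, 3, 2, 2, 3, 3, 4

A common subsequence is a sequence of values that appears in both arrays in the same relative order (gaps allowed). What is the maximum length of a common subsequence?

Taking 2 [1,1], then 2 [2,2], then 4 [3,3], then 2 [4,6], then 3 [8,7], then 3 [9,8], then 4 [10,9] gives a common subsequence of length 7. The LCS DP gives dp[10][9] = 7, so this is optimal.

7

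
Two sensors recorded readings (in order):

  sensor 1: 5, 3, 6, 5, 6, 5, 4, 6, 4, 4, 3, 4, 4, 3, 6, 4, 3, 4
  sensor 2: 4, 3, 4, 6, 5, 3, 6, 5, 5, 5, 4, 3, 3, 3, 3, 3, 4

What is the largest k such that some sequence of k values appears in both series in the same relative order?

One common subsequence of length 10: 5 (sensor 1 #1, sensor 2 #5); then 3 (sensor 1 #2, sensor 2 #6); then 6 (sensor 1 #3, sensor 2 #7); then 5 (sensor 1 #4, sensor 2 #9); then 5 (sensor 1 #6, sensor 2 #10); then 4 (sensor 1 #7, sensor 2 #11); then 3 (sensor 1 #11, sensor 2 #14); then 3 (sensor 1 #14, sensor 2 #15); then 3 (sensor 1 #17, sensor 2 #16); then 4 (sensor 1 #18, sensor 2 #17). The LCS DP gives dp[18][17] = 10, so this is optimal.

10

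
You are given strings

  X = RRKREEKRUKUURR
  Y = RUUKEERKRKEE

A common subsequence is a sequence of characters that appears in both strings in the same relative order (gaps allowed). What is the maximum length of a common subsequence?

7

Match R at X[1]=Y[1] → K at X[3]=Y[4] → E at X[5]=Y[5] → E at X[6]=Y[6] → K at X[7]=Y[8] → R at X[8]=Y[9] → K at X[10]=Y[10] — 7 characters in the same relative order in both. Since dp[14][12] = 7, nothing longer is possible.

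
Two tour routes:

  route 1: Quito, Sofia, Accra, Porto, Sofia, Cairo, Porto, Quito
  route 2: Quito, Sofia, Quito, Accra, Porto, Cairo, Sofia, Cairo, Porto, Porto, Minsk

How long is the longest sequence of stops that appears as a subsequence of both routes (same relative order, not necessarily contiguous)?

7

Taking Quito at route 1[1]=route 2[1]; then Sofia at route 1[2]=route 2[2]; then Accra at route 1[3]=route 2[4]; then Porto at route 1[4]=route 2[5]; then Sofia at route 1[5]=route 2[7]; then Cairo at route 1[6]=route 2[8]; then Porto at route 1[7]=route 2[10] gives a common subsequence of length 7, and the DP table's final entry dp[8][11] is also 7, so no common subsequence is longer.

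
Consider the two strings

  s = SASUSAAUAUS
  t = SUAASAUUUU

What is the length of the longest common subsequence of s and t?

One common subsequence of length 6: S (s #1, t #1) → A (s #2, t #4) → S (s #3, t #5) → U (s #4, t #8) → U (s #8, t #9) → U (s #10, t #10), and the DP table's final entry dp[11][10] is also 6, so no common subsequence is longer.

6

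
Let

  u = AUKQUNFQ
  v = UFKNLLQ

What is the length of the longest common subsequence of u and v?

4

Let dp[i][j] be the LCS length of the first i characters of u and the first j characters of v. dp[i][j] = dp[i-1][j-1]+1 when the i-th and j-th characters match, else max(dp[i-1][j], dp[i][j-1]).
    ·  U  F  K  N  L  L  Q
 ·  0  0  0  0  0  0  0  0
 A  0  0  0  0  0  0  0  0
 U  0  1  1  1  1  1  1  1
 K  0  1  1  2  2  2  2  2
 Q  0  1  1  2  2  2  2  3
 U  0  1  1  2  2  2  2  3
 N  0  1  1  2  3  3  3  3
 F  0  1  2  2  3  3  3  3
 Q  0  1  2  2  3  3  3  4
dp[8][7] = 4. One LCS (by backtracking along matches): UKNQ.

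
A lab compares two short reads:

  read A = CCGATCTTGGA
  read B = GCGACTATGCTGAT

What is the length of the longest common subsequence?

9

Pick C at read A[2]=read B[2] → G at read A[3]=read B[3] → A at read A[4]=read B[4] → C at read A[6]=read B[5] → T at read A[7]=read B[6] → T at read A[8]=read B[8] → G at read A[9]=read B[9] → G at read A[10]=read B[12] → A at read A[11]=read B[13]; all 9 bases appear in both, in order. The LCS DP gives dp[11][14] = 9, so this is optimal.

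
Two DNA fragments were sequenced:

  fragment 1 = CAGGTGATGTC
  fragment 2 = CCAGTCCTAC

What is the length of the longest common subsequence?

6

Taking C [1,2] → A [2,3] → G [3,4] → T [5,8] → A [7,9] → C [11,10] gives a common subsequence of length 6. The LCS DP gives dp[11][10] = 6, so this is optimal.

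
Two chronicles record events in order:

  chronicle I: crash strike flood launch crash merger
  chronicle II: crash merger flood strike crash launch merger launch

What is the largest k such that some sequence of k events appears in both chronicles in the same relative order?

Taking crash (chronicle I #1, chronicle II #1), strike (chronicle I #2, chronicle II #4), launch (chronicle I #4, chronicle II #6), merger (chronicle I #6, chronicle II #7) gives a common subsequence of length 4, and the DP table's final entry dp[6][8] is also 4, so no common subsequence is longer.

4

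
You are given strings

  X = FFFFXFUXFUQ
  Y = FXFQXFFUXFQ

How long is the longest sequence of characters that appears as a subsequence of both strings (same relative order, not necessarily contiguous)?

8

Let dp[i][j] be the LCS length of the first i characters of X and the first j characters of Y. dp[i][j] = dp[i-1][j-1]+1 when the i-th and j-th characters match, else max(dp[i-1][j], dp[i][j-1]).
    ·  F  X  F  Q  X  F  F  U  X  F  Q
 ·  0  0  0  0  0  0  0  0  0  0  0  0
 F  0  1  1  1  1  1  1  1  1  1  1  1
 F  0  1  1  2  2  2  2  2  2  2  2  2
 F  0  1  1  2  2  2  3  3  3  3  3  3
 F  0  1  1  2  2  2  3  4  4  4  4  4
 X  0  1  2  2  2  3  3  4  4  5  5  5
 F  0  1  2  3  3  3  4  4  4  5  6  6
 U  0  1  2  3  3  3  4  4  5  5  6  6
 X  0  1  2  3  3  4  4  4  5  6  6  6
 F  0  1  2  3  3  4  5  5  5  6  7  7
 U  0  1  2  3  3  4  5  5  6  6  7  7
 Q  0  1  2  3  4  4  5  5  6  6  7  8
dp[11][11] = 8. One LCS (by backtracking along matches): FFFFUXFQ.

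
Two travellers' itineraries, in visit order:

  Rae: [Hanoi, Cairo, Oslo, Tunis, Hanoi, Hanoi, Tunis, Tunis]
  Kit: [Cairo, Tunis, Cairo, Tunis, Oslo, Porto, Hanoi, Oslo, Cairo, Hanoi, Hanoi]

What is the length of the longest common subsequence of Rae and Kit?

4

One common subsequence of length 4: Hanoi [1,7] → Cairo [2,9] → Hanoi [5,10] → Hanoi [6,11]. Since dp[8][11] = 4, nothing longer is possible.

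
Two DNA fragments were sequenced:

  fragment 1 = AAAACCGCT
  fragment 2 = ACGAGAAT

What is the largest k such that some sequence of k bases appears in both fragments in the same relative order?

5

Match A at fragment 1[1]=fragment 2[1], then A at fragment 1[2]=fragment 2[4], then A at fragment 1[3]=fragment 2[6], then A at fragment 1[4]=fragment 2[7], then T at fragment 1[9]=fragment 2[8] — 5 bases in the same relative order in both. The LCS DP gives dp[9][8] = 5, so this is optimal.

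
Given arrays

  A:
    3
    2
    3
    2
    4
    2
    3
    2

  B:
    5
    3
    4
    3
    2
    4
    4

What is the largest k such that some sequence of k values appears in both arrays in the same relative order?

4

Taking 3 [1,2] → 3 [3,4] → 2 [4,5] → 4 [5,7] gives a common subsequence of length 4. The LCS DP gives dp[8][7] = 4, so this is optimal.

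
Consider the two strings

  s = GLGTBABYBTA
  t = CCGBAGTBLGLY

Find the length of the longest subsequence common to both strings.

Pick G [1,3], then G [3,6], then T [4,7], then B [5,8], then Y [8,12]; all 5 characters appear in both, in order, and the DP table's final entry dp[11][12] is also 5, so no common subsequence is longer.

5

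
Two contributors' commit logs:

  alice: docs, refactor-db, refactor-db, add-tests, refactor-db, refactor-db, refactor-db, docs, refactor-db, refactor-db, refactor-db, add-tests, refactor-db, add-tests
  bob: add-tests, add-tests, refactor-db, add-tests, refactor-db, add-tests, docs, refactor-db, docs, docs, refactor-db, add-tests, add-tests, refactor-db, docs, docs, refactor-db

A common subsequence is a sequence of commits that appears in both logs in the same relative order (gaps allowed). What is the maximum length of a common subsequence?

8

One common subsequence of length 8: refactor-db (alice #2, bob #3), refactor-db (alice #3, bob #5), add-tests (alice #4, bob #6), refactor-db (alice #5, bob #8), refactor-db (alice #6, bob #11), refactor-db (alice #7, bob #14), docs (alice #8, bob #16), refactor-db (alice #13, bob #17). Since dp[14][17] = 8, nothing longer is possible.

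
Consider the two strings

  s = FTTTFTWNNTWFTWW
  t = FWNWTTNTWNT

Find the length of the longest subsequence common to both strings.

Pick F at s[1]=t[1]; then T at s[2]=t[5]; then T at s[3]=t[6]; then T at s[6]=t[8]; then W at s[7]=t[9]; then N at s[9]=t[10]; then T at s[13]=t[11]; all 7 characters appear in both, in order. dp[15][11] = 7 confirms this is the maximum.

7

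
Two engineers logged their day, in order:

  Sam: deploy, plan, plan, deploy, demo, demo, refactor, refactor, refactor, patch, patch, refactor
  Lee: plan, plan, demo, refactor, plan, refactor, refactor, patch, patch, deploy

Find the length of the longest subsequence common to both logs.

One common subsequence of length 8: plan [2,1], then plan [3,2], then demo [6,3], then refactor [7,4], then refactor [8,6], then refactor [9,7], then patch [10,8], then patch [11,9]. dp[12][10] = 8 confirms this is the maximum.

8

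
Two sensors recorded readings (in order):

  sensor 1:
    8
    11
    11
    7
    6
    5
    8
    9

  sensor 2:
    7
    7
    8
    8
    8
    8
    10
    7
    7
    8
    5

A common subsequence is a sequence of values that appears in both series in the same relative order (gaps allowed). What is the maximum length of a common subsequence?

Taking 8 (sensor 1 #1, sensor 2 #6); then 7 (sensor 1 #4, sensor 2 #9); then 5 (sensor 1 #6, sensor 2 #11) gives a common subsequence of length 3. The LCS DP gives dp[8][11] = 3, so this is optimal.

3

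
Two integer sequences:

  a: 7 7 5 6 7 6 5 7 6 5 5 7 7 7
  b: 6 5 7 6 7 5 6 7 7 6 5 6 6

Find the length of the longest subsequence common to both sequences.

8

One common subsequence of length 8: 7 [1,3], then 7 [2,5], then 5 [3,6], then 6 [4,7], then 7 [5,9], then 6 [6,10], then 5 [7,11], then 6 [9,13]. dp[14][13] = 8 confirms this is the maximum.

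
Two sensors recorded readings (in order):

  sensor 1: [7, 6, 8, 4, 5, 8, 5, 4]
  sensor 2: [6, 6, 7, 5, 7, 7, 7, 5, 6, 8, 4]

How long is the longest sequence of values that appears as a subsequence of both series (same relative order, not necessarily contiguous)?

One common subsequence of length 4: 7 (sensor 1 #1, sensor 2 #7), 6 (sensor 1 #2, sensor 2 #9), 8 (sensor 1 #6, sensor 2 #10), 4 (sensor 1 #8, sensor 2 #11). The LCS DP gives dp[8][11] = 4, so this is optimal.

4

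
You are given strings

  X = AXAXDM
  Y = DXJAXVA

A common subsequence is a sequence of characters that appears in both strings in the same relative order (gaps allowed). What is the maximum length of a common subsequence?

Pick A (X #1, Y #4), X (X #2, Y #5), A (X #3, Y #7); all 3 characters appear in both, in order. dp[6][7] = 3 confirms this is the maximum.

3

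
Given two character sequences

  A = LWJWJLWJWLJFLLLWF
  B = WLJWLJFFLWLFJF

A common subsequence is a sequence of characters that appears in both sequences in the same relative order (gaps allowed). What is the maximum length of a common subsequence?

Pick W (A #4, B #1), then L (A #6, B #2), then J (A #8, B #3), then W (A #9, B #4), then L (A #10, B #5), then J (A #11, B #6), then F (A #12, B #8), then L (A #13, B #9), then L (A #14, B #11), then F (A #17, B #14); all 10 characters appear in both, in order. dp[17][14] = 10 confirms this is the maximum.

10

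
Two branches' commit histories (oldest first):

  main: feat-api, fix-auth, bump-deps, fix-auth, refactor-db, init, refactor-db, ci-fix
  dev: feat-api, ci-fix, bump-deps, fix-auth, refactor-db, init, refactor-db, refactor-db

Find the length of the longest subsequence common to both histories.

Taking feat-api at main[1]=dev[1], then bump-deps at main[3]=dev[3], then fix-auth at main[4]=dev[4], then refactor-db at main[5]=dev[5], then init at main[6]=dev[6], then refactor-db at main[7]=dev[8] gives a common subsequence of length 6, and the DP table's final entry dp[8][8] is also 6, so no common subsequence is longer.

6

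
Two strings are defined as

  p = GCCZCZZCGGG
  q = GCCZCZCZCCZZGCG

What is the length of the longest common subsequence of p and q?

Taking G (p #1, q #1), C (p #2, q #2), C (p #3, q #3), Z (p #4, q #4), C (p #5, q #5), Z (p #6, q #6), Z (p #7, q #8), C (p #8, q #10), G (p #9, q #13), G (p #11, q #15) gives a common subsequence of length 10. The LCS DP gives dp[11][15] = 10, so this is optimal.

10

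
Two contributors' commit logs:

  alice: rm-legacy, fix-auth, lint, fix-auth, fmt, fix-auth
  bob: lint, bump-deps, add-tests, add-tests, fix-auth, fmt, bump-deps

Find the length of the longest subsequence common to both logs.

Taking lint (alice #3, bob #1) → fix-auth (alice #4, bob #5) → fmt (alice #5, bob #6) gives a common subsequence of length 3. Since dp[6][7] = 3, nothing longer is possible.

3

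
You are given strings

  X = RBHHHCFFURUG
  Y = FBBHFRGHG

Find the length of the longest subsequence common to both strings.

Let dp[i][j] be the LCS length of the first i characters of X and the first j characters of Y. dp[i][j] = dp[i-1][j-1]+1 when the i-th and j-th characters match, else max(dp[i-1][j], dp[i][j-1]).
    ·  F  B  B  H  F  R  G  H  G
 ·  0  0  0  0  0  0  0  0  0  0
 R  0  0  0  0  0  0  1  1  1  1
 B  0  0  1  1  1  1  1  1  1  1
 H  0  0  1  1  2  2  2  2  2  2
 H  0  0  1  1  2  2  2  2  3  3
 H  0  0  1  1  2  2  2  2  3  3
 C  0  0  1  1  2  2  2  2  3  3
 F  0  1  1  1  2  3  3  3  3  3
 F  0  1  1  1  2  3  3  3  3  3
 U  0  1  1  1  2  3  3  3  3  3
 R  0  1  1  1  2  3  4  4  4  4
 U  0  1  1  1  2  3  4  4  4  4
 G  0  1  1  1  2  3  4  5  5  5
dp[12][9] = 5. One LCS (by backtracking along matches): BHFRG.

5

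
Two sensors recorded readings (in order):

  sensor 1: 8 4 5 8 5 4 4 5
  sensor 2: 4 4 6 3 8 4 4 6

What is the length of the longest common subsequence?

Let dp[i][j] be the LCS length of the first i values of sensor 1 and the first j values of sensor 2. dp[i][j] = dp[i-1][j-1]+1 when the i-th and j-th values match, else max(dp[i-1][j], dp[i][j-1]).
    ·  4  4  6  3  8  4  4  6
 ·  0  0  0  0  0  0  0  0  0
 8  0  0  0  0  0  1  1  1  1
 4  0  1  1  1  1  1  2  2  2
 5  0  1  1  1  1  1  2  2  2
 8  0  1  1  1  1  2  2  2  2
 5  0  1  1  1  1  2  2  2  2
 4  0  1  2  2  2  2  3  3  3
 4  0  1  2  2  2  2  3  4  4
 5  0  1  2  2  2  2  3  4  4
dp[8][8] = 4. One LCS (by backtracking along matches): 4, 8, 4, 4.

4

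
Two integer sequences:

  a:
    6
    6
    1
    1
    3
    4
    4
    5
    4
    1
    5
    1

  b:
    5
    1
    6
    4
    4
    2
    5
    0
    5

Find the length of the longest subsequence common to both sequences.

5

Let dp[i][j] be the LCS length of the first i values of a and the first j values of b. dp[i][j] = dp[i-1][j-1]+1 when the i-th and j-th values match, else max(dp[i-1][j], dp[i][j-1]).
    ·  5  1  6  4  4  2  5  0  5
 ·  0  0  0  0  0  0  0  0  0  0
 6  0  0  0  1  1  1  1  1  1  1
 6  0  0  0  1  1  1  1  1  1  1
 1  0  0  1  1  1  1  1  1  1  1
 1  0  0  1  1  1  1  1  1  1  1
 3  0  0  1  1  1  1  1  1  1  1
 4  0  0  1  1  2  2  2  2  2  2
 4  0  0  1  1  2  3  3  3  3  3
 5  0  1  1  1  2  3  3  4  4  4
 4  0  1  1  1  2  3  3  4  4  4
 1  0  1  2  2  2  3  3  4  4  4
 5  0  1  2  2  2  3  3  4  4  5
 1  0  1  2  2  2  3  3  4  4  5
dp[12][9] = 5. One LCS (by backtracking along matches): 6, 4, 4, 5, 5.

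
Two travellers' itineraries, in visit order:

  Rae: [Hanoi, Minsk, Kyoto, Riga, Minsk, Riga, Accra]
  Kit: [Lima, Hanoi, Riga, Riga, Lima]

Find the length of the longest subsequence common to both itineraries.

Match Hanoi (Rae #1, Kit #2); then Riga (Rae #4, Kit #3); then Riga (Rae #6, Kit #4) — 3 stops in the same relative order in both. dp[7][5] = 3 confirms this is the maximum.

3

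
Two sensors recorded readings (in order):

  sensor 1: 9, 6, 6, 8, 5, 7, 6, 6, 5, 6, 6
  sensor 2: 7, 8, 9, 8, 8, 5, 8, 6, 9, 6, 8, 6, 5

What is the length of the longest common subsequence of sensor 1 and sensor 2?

Match 9 [1,3], 6 [2,8], 6 [3,10], 8 [4,11], 6 [8,12], 5 [9,13] — 6 values in the same relative order in both. dp[11][13] = 6 confirms this is the maximum.

6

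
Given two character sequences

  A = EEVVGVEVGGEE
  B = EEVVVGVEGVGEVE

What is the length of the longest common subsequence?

Match E [1,1], E [2,2], V [3,4], V [4,5], G [5,6], V [6,7], E [7,8], V [8,10], G [10,11], E [11,12], E [12,14] — 11 characters in the same relative order in both. dp[12][14] = 11 confirms this is the maximum.

11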